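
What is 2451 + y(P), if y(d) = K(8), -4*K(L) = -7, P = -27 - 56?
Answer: 9811/4 ≈ 2452.8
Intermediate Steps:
P = -83
K(L) = 7/4 (K(L) = -¼*(-7) = 7/4)
y(d) = 7/4
2451 + y(P) = 2451 + 7/4 = 9811/4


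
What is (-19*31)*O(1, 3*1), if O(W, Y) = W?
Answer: -589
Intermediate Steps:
(-19*31)*O(1, 3*1) = -19*31*1 = -589*1 = -589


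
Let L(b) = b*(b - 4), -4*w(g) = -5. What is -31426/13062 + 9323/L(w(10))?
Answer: -975080423/359205 ≈ -2714.6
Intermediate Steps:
w(g) = 5/4 (w(g) = -¼*(-5) = 5/4)
L(b) = b*(-4 + b)
-31426/13062 + 9323/L(w(10)) = -31426/13062 + 9323/((5*(-4 + 5/4)/4)) = -31426*1/13062 + 9323/(((5/4)*(-11/4))) = -15713/6531 + 9323/(-55/16) = -15713/6531 + 9323*(-16/55) = -15713/6531 - 149168/55 = -975080423/359205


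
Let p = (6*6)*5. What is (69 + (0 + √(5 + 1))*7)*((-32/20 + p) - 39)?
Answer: 48093/5 + 4879*√6/5 ≈ 12009.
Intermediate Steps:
p = 180 (p = 36*5 = 180)
(69 + (0 + √(5 + 1))*7)*((-32/20 + p) - 39) = (69 + (0 + √(5 + 1))*7)*((-32/20 + 180) - 39) = (69 + (0 + √6)*7)*((-32*1/20 + 180) - 39) = (69 + √6*7)*((-8/5 + 180) - 39) = (69 + 7*√6)*(892/5 - 39) = (69 + 7*√6)*(697/5) = 48093/5 + 4879*√6/5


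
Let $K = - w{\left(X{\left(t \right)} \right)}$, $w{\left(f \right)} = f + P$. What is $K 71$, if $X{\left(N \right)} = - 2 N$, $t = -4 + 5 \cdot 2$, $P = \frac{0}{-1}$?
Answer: $852$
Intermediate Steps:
$P = 0$ ($P = 0 \left(-1\right) = 0$)
$t = 6$ ($t = -4 + 10 = 6$)
$w{\left(f \right)} = f$ ($w{\left(f \right)} = f + 0 = f$)
$K = 12$ ($K = - \left(-2\right) 6 = \left(-1\right) \left(-12\right) = 12$)
$K 71 = 12 \cdot 71 = 852$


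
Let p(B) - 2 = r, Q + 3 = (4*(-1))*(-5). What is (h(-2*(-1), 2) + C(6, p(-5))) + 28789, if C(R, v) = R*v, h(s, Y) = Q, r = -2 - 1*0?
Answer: 28806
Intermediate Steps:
Q = 17 (Q = -3 + (4*(-1))*(-5) = -3 - 4*(-5) = -3 + 20 = 17)
r = -2 (r = -2 + 0 = -2)
h(s, Y) = 17
p(B) = 0 (p(B) = 2 - 2 = 0)
(h(-2*(-1), 2) + C(6, p(-5))) + 28789 = (17 + 6*0) + 28789 = (17 + 0) + 28789 = 17 + 28789 = 28806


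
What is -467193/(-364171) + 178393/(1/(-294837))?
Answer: -19154249988593718/364171 ≈ -5.2597e+10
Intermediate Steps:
-467193/(-364171) + 178393/(1/(-294837)) = -467193*(-1/364171) + 178393/(-1/294837) = 467193/364171 + 178393*(-294837) = 467193/364171 - 52596856941 = -19154249988593718/364171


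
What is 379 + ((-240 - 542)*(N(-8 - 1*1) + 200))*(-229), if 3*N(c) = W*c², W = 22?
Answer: 142188311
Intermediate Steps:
N(c) = 22*c²/3 (N(c) = (22*c²)/3 = 22*c²/3)
379 + ((-240 - 542)*(N(-8 - 1*1) + 200))*(-229) = 379 + ((-240 - 542)*(22*(-8 - 1*1)²/3 + 200))*(-229) = 379 - 782*(22*(-8 - 1)²/3 + 200)*(-229) = 379 - 782*((22/3)*(-9)² + 200)*(-229) = 379 - 782*((22/3)*81 + 200)*(-229) = 379 - 782*(594 + 200)*(-229) = 379 - 782*794*(-229) = 379 - 620908*(-229) = 379 + 142187932 = 142188311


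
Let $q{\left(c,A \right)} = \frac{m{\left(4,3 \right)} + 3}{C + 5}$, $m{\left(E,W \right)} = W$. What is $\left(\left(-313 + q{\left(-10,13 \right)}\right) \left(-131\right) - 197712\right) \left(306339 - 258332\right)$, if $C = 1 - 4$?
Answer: $-7541995714$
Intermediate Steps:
$C = -3$ ($C = 1 - 4 = -3$)
$q{\left(c,A \right)} = 3$ ($q{\left(c,A \right)} = \frac{3 + 3}{-3 + 5} = \frac{6}{2} = 6 \cdot \frac{1}{2} = 3$)
$\left(\left(-313 + q{\left(-10,13 \right)}\right) \left(-131\right) - 197712\right) \left(306339 - 258332\right) = \left(\left(-313 + 3\right) \left(-131\right) - 197712\right) \left(306339 - 258332\right) = \left(\left(-310\right) \left(-131\right) - 197712\right) 48007 = \left(40610 - 197712\right) 48007 = \left(-157102\right) 48007 = -7541995714$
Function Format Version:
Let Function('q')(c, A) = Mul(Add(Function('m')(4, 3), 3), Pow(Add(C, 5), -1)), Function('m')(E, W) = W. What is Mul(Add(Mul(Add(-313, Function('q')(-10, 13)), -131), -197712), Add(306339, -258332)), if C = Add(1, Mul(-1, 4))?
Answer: -7541995714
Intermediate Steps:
C = -3 (C = Add(1, -4) = -3)
Function('q')(c, A) = 3 (Function('q')(c, A) = Mul(Add(3, 3), Pow(Add(-3, 5), -1)) = Mul(6, Pow(2, -1)) = Mul(6, Rational(1, 2)) = 3)
Mul(Add(Mul(Add(-313, Function('q')(-10, 13)), -131), -197712), Add(306339, -258332)) = Mul(Add(Mul(Add(-313, 3), -131), -197712), Add(306339, -258332)) = Mul(Add(Mul(-310, -131), -197712), 48007) = Mul(Add(40610, -197712), 48007) = Mul(-157102, 48007) = -7541995714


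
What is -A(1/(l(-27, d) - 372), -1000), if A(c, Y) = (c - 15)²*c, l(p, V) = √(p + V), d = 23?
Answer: 100220826346899/165643849976692 + 1078029476927*I/331287699953384 ≈ 0.60504 + 0.0032541*I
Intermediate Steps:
l(p, V) = √(V + p)
A(c, Y) = c*(-15 + c)² (A(c, Y) = (-15 + c)²*c = c*(-15 + c)²)
-A(1/(l(-27, d) - 372), -1000) = -(-15 + 1/(√(23 - 27) - 372))²/(√(23 - 27) - 372) = -(-15 + 1/(√(-4) - 372))²/(√(-4) - 372) = -(-15 + 1/(2*I - 372))²/(2*I - 372) = -(-15 + 1/(-372 + 2*I))²/(-372 + 2*I) = -(-372 - 2*I)/138388*(-15 + (-372 - 2*I)/138388)² = -(-15 + (-372 - 2*I)/138388)²*(-372 - 2*I)/138388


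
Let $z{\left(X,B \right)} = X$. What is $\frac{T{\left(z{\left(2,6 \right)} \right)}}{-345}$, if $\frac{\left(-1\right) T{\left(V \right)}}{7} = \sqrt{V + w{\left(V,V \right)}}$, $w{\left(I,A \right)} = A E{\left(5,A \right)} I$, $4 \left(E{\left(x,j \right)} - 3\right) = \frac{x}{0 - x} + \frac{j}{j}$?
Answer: $\frac{7 \sqrt{14}}{345} \approx 0.075918$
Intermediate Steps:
$E{\left(x,j \right)} = 3$ ($E{\left(x,j \right)} = 3 + \frac{\frac{x}{0 - x} + \frac{j}{j}}{4} = 3 + \frac{\frac{x}{\left(-1\right) x} + 1}{4} = 3 + \frac{x \left(- \frac{1}{x}\right) + 1}{4} = 3 + \frac{-1 + 1}{4} = 3 + \frac{1}{4} \cdot 0 = 3 + 0 = 3$)
$w{\left(I,A \right)} = 3 A I$ ($w{\left(I,A \right)} = A 3 I = 3 A I$)
$T{\left(V \right)} = - 7 \sqrt{V + 3 V^{2}}$ ($T{\left(V \right)} = - 7 \sqrt{V + 3 V V} = - 7 \sqrt{V + 3 V^{2}}$)
$\frac{T{\left(z{\left(2,6 \right)} \right)}}{-345} = \frac{\left(-7\right) \sqrt{2 \left(1 + 3 \cdot 2\right)}}{-345} = - 7 \sqrt{2 \left(1 + 6\right)} \left(- \frac{1}{345}\right) = - 7 \sqrt{2 \cdot 7} \left(- \frac{1}{345}\right) = - 7 \sqrt{14} \left(- \frac{1}{345}\right) = \frac{7 \sqrt{14}}{345}$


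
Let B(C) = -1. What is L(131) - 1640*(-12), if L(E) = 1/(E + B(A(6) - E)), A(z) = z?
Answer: 2558401/130 ≈ 19680.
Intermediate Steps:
L(E) = 1/(-1 + E) (L(E) = 1/(E - 1) = 1/(-1 + E))
L(131) - 1640*(-12) = 1/(-1 + 131) - 1640*(-12) = 1/130 + 19680 = 2558401/130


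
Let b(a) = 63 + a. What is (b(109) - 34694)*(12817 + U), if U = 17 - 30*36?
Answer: -405771588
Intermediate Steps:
U = -1063 (U = 17 - 1080 = -1063)
(b(109) - 34694)*(12817 + U) = ((63 + 109) - 34694)*(12817 - 1063) = (172 - 34694)*11754 = -34522*11754 = -405771588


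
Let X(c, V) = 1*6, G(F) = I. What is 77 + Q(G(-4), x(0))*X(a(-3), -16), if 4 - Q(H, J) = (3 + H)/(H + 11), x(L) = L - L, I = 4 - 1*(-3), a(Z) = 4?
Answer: 293/3 ≈ 97.667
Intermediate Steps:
I = 7 (I = 4 + 3 = 7)
G(F) = 7
X(c, V) = 6
x(L) = 0
Q(H, J) = 4 - (3 + H)/(11 + H) (Q(H, J) = 4 - (3 + H)/(H + 11) = 4 - (3 + H)/(11 + H))
77 + Q(G(-4), x(0))*X(a(-3), -16) = 77 + ((41 + 3*7)/(11 + 7))*6 = 77 + ((41 + 21)/18)*6 = 77 + ((1/18)*62)*6 = 77 + (31/9)*6 = 77 + 62/3 = 293/3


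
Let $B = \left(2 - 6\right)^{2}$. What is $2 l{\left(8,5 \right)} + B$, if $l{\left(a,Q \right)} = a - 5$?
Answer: $22$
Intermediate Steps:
$l{\left(a,Q \right)} = -5 + a$
$B = 16$ ($B = \left(2 - 6\right)^{2} = \left(-4\right)^{2} = 16$)
$2 l{\left(8,5 \right)} + B = 2 \left(-5 + 8\right) + 16 = 2 \cdot 3 + 16 = 6 + 16 = 22$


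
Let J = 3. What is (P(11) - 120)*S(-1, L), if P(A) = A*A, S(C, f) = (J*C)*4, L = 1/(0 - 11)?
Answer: -12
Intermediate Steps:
L = -1/11 (L = 1/(-11) = -1/11 ≈ -0.090909)
S(C, f) = 12*C (S(C, f) = (3*C)*4 = 12*C)
P(A) = A²
(P(11) - 120)*S(-1, L) = (11² - 120)*(12*(-1)) = (121 - 120)*(-12) = 1*(-12) = -12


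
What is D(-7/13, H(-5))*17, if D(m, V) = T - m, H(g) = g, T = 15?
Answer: 3434/13 ≈ 264.15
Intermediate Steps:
D(m, V) = 15 - m
D(-7/13, H(-5))*17 = (15 - (-7)/13)*17 = (15 - 1*(-7/13))*17 = (15 + 7/13)*17 = (202/13)*17 = 3434/13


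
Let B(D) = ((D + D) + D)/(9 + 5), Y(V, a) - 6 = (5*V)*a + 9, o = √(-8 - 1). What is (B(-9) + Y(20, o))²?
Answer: -17606511/196 + 54900*I/7 ≈ -89829.0 + 7842.9*I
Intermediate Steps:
o = 3*I (o = √(-9) = 3*I ≈ 3.0*I)
Y(V, a) = 15 + 5*V*a (Y(V, a) = 6 + ((5*V)*a + 9) = 6 + (5*V*a + 9) = 6 + (9 + 5*V*a) = 15 + 5*V*a)
B(D) = 3*D/14 (B(D) = (2*D + D)/14 = (3*D)*(1/14) = 3*D/14)
(B(-9) + Y(20, o))² = ((3/14)*(-9) + (15 + 5*20*(3*I)))² = (-27/14 + (15 + 300*I))² = (183/14 + 300*I)²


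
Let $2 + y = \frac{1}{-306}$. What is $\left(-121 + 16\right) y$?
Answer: $\frac{21455}{102} \approx 210.34$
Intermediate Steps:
$y = - \frac{613}{306}$ ($y = -2 + \frac{1}{-306} = -2 - \frac{1}{306} = - \frac{613}{306} \approx -2.0033$)
$\left(-121 + 16\right) y = \left(-121 + 16\right) \left(- \frac{613}{306}\right) = \left(-105\right) \left(- \frac{613}{306}\right) = \frac{21455}{102}$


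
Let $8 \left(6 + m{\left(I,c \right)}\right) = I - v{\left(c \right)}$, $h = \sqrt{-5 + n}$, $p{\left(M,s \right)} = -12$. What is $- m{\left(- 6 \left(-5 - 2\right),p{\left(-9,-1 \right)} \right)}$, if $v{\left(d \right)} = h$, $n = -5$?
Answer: $\frac{3}{4} + \frac{i \sqrt{10}}{8} \approx 0.75 + 0.39528 i$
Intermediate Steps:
$h = i \sqrt{10}$ ($h = \sqrt{-5 - 5} = \sqrt{-10} = i \sqrt{10} \approx 3.1623 i$)
$v{\left(d \right)} = i \sqrt{10}$
$m{\left(I,c \right)} = -6 + \frac{I}{8} - \frac{i \sqrt{10}}{8}$ ($m{\left(I,c \right)} = -6 + \frac{I - i \sqrt{10}}{8} = -6 + \left(\frac{I}{8} - \frac{i \sqrt{10}}{8}\right) = -6 + \frac{I}{8} - \frac{i \sqrt{10}}{8}$)
$- m{\left(- 6 \left(-5 - 2\right),p{\left(-9,-1 \right)} \right)} = - (-6 + \frac{\left(-6\right) \left(-5 - 2\right)}{8} - \frac{i \sqrt{10}}{8}) = - (-6 + \frac{\left(-6\right) \left(-7\right)}{8} - \frac{i \sqrt{10}}{8}) = - (-6 + \frac{1}{8} \cdot 42 - \frac{i \sqrt{10}}{8}) = - (-6 + \frac{21}{4} - \frac{i \sqrt{10}}{8}) = - (- \frac{3}{4} - \frac{i \sqrt{10}}{8}) = \frac{3}{4} + \frac{i \sqrt{10}}{8}$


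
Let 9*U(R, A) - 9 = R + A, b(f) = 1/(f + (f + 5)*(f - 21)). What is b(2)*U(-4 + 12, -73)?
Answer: 56/1179 ≈ 0.047498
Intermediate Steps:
b(f) = 1/(f + (-21 + f)*(5 + f)) (b(f) = 1/(f + (5 + f)*(-21 + f)) = 1/(f + (-21 + f)*(5 + f)))
U(R, A) = 1 + A/9 + R/9 (U(R, A) = 1 + (R + A)/9 = 1 + (A + R)/9 = 1 + (A/9 + R/9) = 1 + A/9 + R/9)
b(2)*U(-4 + 12, -73) = (1 + (⅑)*(-73) + (-4 + 12)/9)/(-105 + 2² - 15*2) = (1 - 73/9 + (⅑)*8)/(-105 + 4 - 30) = (1 - 73/9 + 8/9)/(-131) = -1/131*(-56/9) = 56/1179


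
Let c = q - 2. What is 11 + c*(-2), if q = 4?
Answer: 7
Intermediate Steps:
c = 2 (c = 4 - 2 = 2)
11 + c*(-2) = 11 + 2*(-2) = 11 - 4 = 7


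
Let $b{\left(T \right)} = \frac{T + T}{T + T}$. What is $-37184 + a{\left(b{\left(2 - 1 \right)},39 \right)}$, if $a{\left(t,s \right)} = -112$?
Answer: $-37296$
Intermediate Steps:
$b{\left(T \right)} = 1$ ($b{\left(T \right)} = \frac{2 T}{2 T} = 2 T \frac{1}{2 T} = 1$)
$-37184 + a{\left(b{\left(2 - 1 \right)},39 \right)} = -37184 - 112 = -37296$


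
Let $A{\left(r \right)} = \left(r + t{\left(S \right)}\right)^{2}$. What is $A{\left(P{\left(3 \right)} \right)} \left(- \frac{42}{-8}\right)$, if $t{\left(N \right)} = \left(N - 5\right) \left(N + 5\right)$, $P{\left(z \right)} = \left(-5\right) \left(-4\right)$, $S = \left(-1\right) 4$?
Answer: $\frac{2541}{4} \approx 635.25$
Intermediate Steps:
$S = -4$
$P{\left(z \right)} = 20$
$t{\left(N \right)} = \left(-5 + N\right) \left(5 + N\right)$
$A{\left(r \right)} = \left(-9 + r\right)^{2}$ ($A{\left(r \right)} = \left(r - \left(25 - \left(-4\right)^{2}\right)\right)^{2} = \left(r + \left(-25 + 16\right)\right)^{2} = \left(r - 9\right)^{2} = \left(-9 + r\right)^{2}$)
$A{\left(P{\left(3 \right)} \right)} \left(- \frac{42}{-8}\right) = \left(-9 + 20\right)^{2} \left(- \frac{42}{-8}\right) = 11^{2} \left(\left(-42\right) \left(- \frac{1}{8}\right)\right) = 121 \cdot \frac{21}{4} = \frac{2541}{4}$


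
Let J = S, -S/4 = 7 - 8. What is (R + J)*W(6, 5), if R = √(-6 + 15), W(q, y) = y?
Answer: 35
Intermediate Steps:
S = 4 (S = -4*(7 - 8) = -4*(-1) = 4)
R = 3 (R = √9 = 3)
J = 4
(R + J)*W(6, 5) = (3 + 4)*5 = 7*5 = 35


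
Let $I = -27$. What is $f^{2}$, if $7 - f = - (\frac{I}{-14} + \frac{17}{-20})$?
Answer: $\frac{1279161}{19600} \approx 65.263$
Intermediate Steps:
$f = \frac{1131}{140}$ ($f = 7 - - (- \frac{27}{-14} + \frac{17}{-20}) = 7 - - (\left(-27\right) \left(- \frac{1}{14}\right) + 17 \left(- \frac{1}{20}\right)) = 7 - - (\frac{27}{14} - \frac{17}{20}) = 7 - \left(-1\right) \frac{151}{140} = 7 - - \frac{151}{140} = 7 + \frac{151}{140} = \frac{1131}{140} \approx 8.0786$)
$f^{2} = \left(\frac{1131}{140}\right)^{2} = \frac{1279161}{19600}$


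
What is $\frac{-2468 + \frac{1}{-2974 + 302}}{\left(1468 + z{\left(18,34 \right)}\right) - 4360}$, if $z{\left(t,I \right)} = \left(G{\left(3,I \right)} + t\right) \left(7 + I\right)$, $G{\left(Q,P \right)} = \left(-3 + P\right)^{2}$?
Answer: $- \frac{942071}{14217712} \approx -0.06626$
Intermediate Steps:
$z{\left(t,I \right)} = \left(7 + I\right) \left(t + \left(-3 + I\right)^{2}\right)$ ($z{\left(t,I \right)} = \left(\left(-3 + I\right)^{2} + t\right) \left(7 + I\right) = \left(t + \left(-3 + I\right)^{2}\right) \left(7 + I\right) = \left(7 + I\right) \left(t + \left(-3 + I\right)^{2}\right)$)
$\frac{-2468 + \frac{1}{-2974 + 302}}{\left(1468 + z{\left(18,34 \right)}\right) - 4360} = \frac{-2468 + \frac{1}{-2974 + 302}}{\left(1468 + \left(63 + 34^{2} + 34^{3} - 1122 + 7 \cdot 18 + 34 \cdot 18\right)\right) - 4360} = \frac{-2468 + \frac{1}{-2672}}{\left(1468 + \left(63 + 1156 + 39304 - 1122 + 126 + 612\right)\right) - 4360} = \frac{-2468 - \frac{1}{2672}}{\left(1468 + 40139\right) - 4360} = - \frac{6594497}{2672 \left(41607 - 4360\right)} = - \frac{6594497}{2672 \cdot 37247} = \left(- \frac{6594497}{2672}\right) \frac{1}{37247} = - \frac{942071}{14217712}$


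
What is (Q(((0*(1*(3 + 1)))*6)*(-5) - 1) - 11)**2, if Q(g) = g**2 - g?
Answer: 81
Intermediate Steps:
(Q(((0*(1*(3 + 1)))*6)*(-5) - 1) - 11)**2 = ((((0*(1*(3 + 1)))*6)*(-5) - 1)*(-1 + (((0*(1*(3 + 1)))*6)*(-5) - 1)) - 11)**2 = ((((0*(1*4))*6)*(-5) - 1)*(-1 + (((0*(1*4))*6)*(-5) - 1)) - 11)**2 = ((((0*4)*6)*(-5) - 1)*(-1 + (((0*4)*6)*(-5) - 1)) - 11)**2 = (((0*6)*(-5) - 1)*(-1 + ((0*6)*(-5) - 1)) - 11)**2 = ((0*(-5) - 1)*(-1 + (0*(-5) - 1)) - 11)**2 = ((0 - 1)*(-1 + (0 - 1)) - 11)**2 = (-(-1 - 1) - 11)**2 = (-1*(-2) - 11)**2 = (2 - 11)**2 = (-9)**2 = 81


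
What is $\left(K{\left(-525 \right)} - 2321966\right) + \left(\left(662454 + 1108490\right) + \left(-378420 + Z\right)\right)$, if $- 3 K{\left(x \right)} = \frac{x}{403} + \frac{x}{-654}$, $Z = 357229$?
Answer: $- \frac{150813558781}{263562} \approx -5.7221 \cdot 10^{5}$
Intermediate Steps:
$K{\left(x \right)} = - \frac{251 x}{790686}$ ($K{\left(x \right)} = - \frac{\frac{x}{403} + \frac{x}{-654}}{3} = - \frac{x \frac{1}{403} + x \left(- \frac{1}{654}\right)}{3} = - \frac{\frac{x}{403} - \frac{x}{654}}{3} = - \frac{\frac{251}{263562} x}{3} = - \frac{251 x}{790686}$)
$\left(K{\left(-525 \right)} - 2321966\right) + \left(\left(662454 + 1108490\right) + \left(-378420 + Z\right)\right) = \left(\left(- \frac{251}{790686}\right) \left(-525\right) - 2321966\right) + \left(\left(662454 + 1108490\right) + \left(-378420 + 357229\right)\right) = \left(\frac{43925}{263562} - 2321966\right) + \left(1770944 - 21191\right) = - \frac{611981958967}{263562} + 1749753 = - \frac{150813558781}{263562}$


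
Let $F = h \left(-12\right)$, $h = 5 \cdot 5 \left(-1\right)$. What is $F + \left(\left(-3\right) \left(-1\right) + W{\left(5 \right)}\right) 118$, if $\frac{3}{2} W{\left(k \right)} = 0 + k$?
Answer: $\frac{3142}{3} \approx 1047.3$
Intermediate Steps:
$h = -25$ ($h = 25 \left(-1\right) = -25$)
$W{\left(k \right)} = \frac{2 k}{3}$ ($W{\left(k \right)} = \frac{2 \left(0 + k\right)}{3} = \frac{2 k}{3}$)
$F = 300$ ($F = \left(-25\right) \left(-12\right) = 300$)
$F + \left(\left(-3\right) \left(-1\right) + W{\left(5 \right)}\right) 118 = 300 + \left(\left(-3\right) \left(-1\right) + \frac{2}{3} \cdot 5\right) 118 = 300 + \left(3 + \frac{10}{3}\right) 118 = 300 + \frac{19}{3} \cdot 118 = 300 + \frac{2242}{3} = \frac{3142}{3}$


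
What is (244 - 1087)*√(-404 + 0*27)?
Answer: -1686*I*√101 ≈ -16944.0*I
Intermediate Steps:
(244 - 1087)*√(-404 + 0*27) = -843*√(-404 + 0) = -1686*I*√101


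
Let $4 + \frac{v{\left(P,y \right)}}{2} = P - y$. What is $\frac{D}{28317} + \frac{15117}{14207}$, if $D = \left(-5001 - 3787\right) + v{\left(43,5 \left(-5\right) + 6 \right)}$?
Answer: $\frac{304864985}{402299619} \approx 0.75781$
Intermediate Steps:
$v{\left(P,y \right)} = -8 - 2 y + 2 P$ ($v{\left(P,y \right)} = -8 + 2 \left(P - y\right) = -8 + \left(- 2 y + 2 P\right) = -8 - 2 y + 2 P$)
$D = -8672$ ($D = \left(-5001 - 3787\right) - \left(-78 + 2 \left(5 \left(-5\right) + 6\right)\right) = -8788 - \left(-78 + 2 \left(-25 + 6\right)\right) = -8788 - -116 = -8788 + \left(-8 + 38 + 86\right) = -8788 + 116 = -8672$)
$\frac{D}{28317} + \frac{15117}{14207} = - \frac{8672}{28317} + \frac{15117}{14207} = \frac{304864985}{402299619}$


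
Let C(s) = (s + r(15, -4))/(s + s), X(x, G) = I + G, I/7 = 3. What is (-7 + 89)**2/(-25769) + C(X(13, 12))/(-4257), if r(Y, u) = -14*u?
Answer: -1891481929/7240109778 ≈ -0.26125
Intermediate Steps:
I = 21 (I = 7*3 = 21)
X(x, G) = 21 + G
C(s) = (56 + s)/(2*s) (C(s) = (s - 14*(-4))/(s + s) = (s + 56)/((2*s)) = (56 + s)*(1/(2*s)) = (56 + s)/(2*s))
(-7 + 89)**2/(-25769) + C(X(13, 12))/(-4257) = (-7 + 89)**2/(-25769) + ((56 + (21 + 12))/(2*(21 + 12)))/(-4257) = 82**2*(-1/25769) + ((1/2)*(56 + 33)/33)*(-1/4257) = 6724*(-1/25769) + ((1/2)*(1/33)*89)*(-1/4257) = -6724/25769 + (89/66)*(-1/4257) = -6724/25769 - 89/280962 = -1891481929/7240109778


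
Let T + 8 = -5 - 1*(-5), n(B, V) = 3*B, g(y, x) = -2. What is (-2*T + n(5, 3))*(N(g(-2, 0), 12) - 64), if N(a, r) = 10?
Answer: -1674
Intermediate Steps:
T = -8 (T = -8 + (-5 - 1*(-5)) = -8 + (-5 + 5) = -8 + 0 = -8)
(-2*T + n(5, 3))*(N(g(-2, 0), 12) - 64) = (-2*(-8) + 3*5)*(10 - 64) = (16 + 15)*(-54) = 31*(-54) = -1674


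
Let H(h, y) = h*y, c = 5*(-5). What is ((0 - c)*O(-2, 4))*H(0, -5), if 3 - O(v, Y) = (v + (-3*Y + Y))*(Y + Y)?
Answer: 0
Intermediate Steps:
c = -25
O(v, Y) = 3 - 2*Y*(v - 2*Y) (O(v, Y) = 3 - (v + (-3*Y + Y))*(Y + Y) = 3 - (v - 2*Y)*2*Y = 3 - 2*Y*(v - 2*Y))
((0 - c)*O(-2, 4))*H(0, -5) = ((0 - 1*(-25))*(3 + 4*4² - 2*4*(-2)))*(0*(-5)) = ((0 + 25)*(3 + 4*16 + 16))*0 = (25*(3 + 64 + 16))*0 = (25*83)*0 = 2075*0 = 0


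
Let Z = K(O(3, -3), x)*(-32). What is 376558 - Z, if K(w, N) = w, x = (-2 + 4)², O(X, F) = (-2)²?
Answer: 376686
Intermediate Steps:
O(X, F) = 4
x = 4 (x = 2² = 4)
Z = -128 (Z = 4*(-32) = -128)
376558 - Z = 376558 - 1*(-128) = 376558 + 128 = 376686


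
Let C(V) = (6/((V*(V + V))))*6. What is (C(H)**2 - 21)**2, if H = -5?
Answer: 163865601/390625 ≈ 419.50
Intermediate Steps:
C(V) = 18/V**2 (C(V) = (6/((V*(2*V))))*6 = (6/((2*V**2)))*6 = (6*(1/(2*V**2)))*6 = (3/V**2)*6 = 18/V**2)
(C(H)**2 - 21)**2 = ((18/(-5)**2)**2 - 21)**2 = ((18*(1/25))**2 - 21)**2 = ((18/25)**2 - 21)**2 = (324/625 - 21)**2 = (-12801/625)**2 = 163865601/390625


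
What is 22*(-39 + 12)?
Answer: -594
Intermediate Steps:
22*(-39 + 12) = 22*(-27) = -594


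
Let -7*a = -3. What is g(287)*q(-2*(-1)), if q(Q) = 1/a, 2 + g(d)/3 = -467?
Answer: -3283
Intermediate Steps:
a = 3/7 (a = -1/7*(-3) = 3/7 ≈ 0.42857)
g(d) = -1407 (g(d) = -6 + 3*(-467) = -6 - 1401 = -1407)
q(Q) = 7/3 (q(Q) = 1/(3/7) = 7/3)
g(287)*q(-2*(-1)) = -1407*7/3 = -3283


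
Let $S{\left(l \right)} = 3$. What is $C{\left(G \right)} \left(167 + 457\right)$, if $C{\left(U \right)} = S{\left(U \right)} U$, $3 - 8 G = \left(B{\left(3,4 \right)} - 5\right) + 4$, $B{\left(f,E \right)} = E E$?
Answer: $-2808$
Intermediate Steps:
$B{\left(f,E \right)} = E^{2}$
$G = - \frac{3}{2}$ ($G = \frac{3}{8} - \frac{\left(4^{2} - 5\right) + 4}{8} = \frac{3}{8} - \frac{\left(16 - 5\right) + 4}{8} = \frac{3}{8} - \frac{11 + 4}{8} = \frac{3}{8} - \frac{15}{8} = - \frac{3}{2} \approx -1.5$)
$C{\left(U \right)} = 3 U$
$C{\left(G \right)} \left(167 + 457\right) = 3 \left(- \frac{3}{2}\right) \left(167 + 457\right) = \left(- \frac{9}{2}\right) 624 = -2808$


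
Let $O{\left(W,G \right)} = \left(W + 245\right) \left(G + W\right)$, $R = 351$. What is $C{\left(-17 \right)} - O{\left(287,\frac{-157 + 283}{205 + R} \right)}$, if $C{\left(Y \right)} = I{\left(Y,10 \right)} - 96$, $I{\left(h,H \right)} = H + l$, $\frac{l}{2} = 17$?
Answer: $- \frac{21247062}{139} \approx -1.5286 \cdot 10^{5}$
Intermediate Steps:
$l = 34$ ($l = 2 \cdot 17 = 34$)
$I{\left(h,H \right)} = 34 + H$ ($I{\left(h,H \right)} = H + 34 = 34 + H$)
$C{\left(Y \right)} = -52$ ($C{\left(Y \right)} = \left(34 + 10\right) - 96 = 44 - 96 = -52$)
$O{\left(W,G \right)} = \left(245 + W\right) \left(G + W\right)$
$C{\left(-17 \right)} - O{\left(287,\frac{-157 + 283}{205 + R} \right)} = -52 - \left(287^{2} + 245 \frac{-157 + 283}{205 + 351} + 245 \cdot 287 + \frac{-157 + 283}{205 + 351} \cdot 287\right) = -52 - \left(82369 + 245 \cdot \frac{126}{556} + 70315 + \frac{126}{556} \cdot 287\right) = -52 - \left(82369 + 245 \cdot 126 \cdot \frac{1}{556} + 70315 + 126 \cdot \frac{1}{556} \cdot 287\right) = -52 - \left(82369 + 245 \cdot \frac{63}{278} + 70315 + \frac{63}{278} \cdot 287\right) = -52 - \left(82369 + \frac{15435}{278} + 70315 + \frac{18081}{278}\right) = -52 - \frac{21239834}{139} = - \frac{21247062}{139}$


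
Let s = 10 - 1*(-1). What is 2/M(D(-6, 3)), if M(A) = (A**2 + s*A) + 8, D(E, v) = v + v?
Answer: 1/55 ≈ 0.018182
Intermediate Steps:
s = 11 (s = 10 + 1 = 11)
D(E, v) = 2*v
M(A) = 8 + A**2 + 11*A (M(A) = (A**2 + 11*A) + 8 = 8 + A**2 + 11*A)
2/M(D(-6, 3)) = 2/(8 + (2*3)**2 + 11*(2*3)) = 2/(8 + 6**2 + 11*6) = 2/(8 + 36 + 66) = 2/110 = 2*(1/110) = 1/55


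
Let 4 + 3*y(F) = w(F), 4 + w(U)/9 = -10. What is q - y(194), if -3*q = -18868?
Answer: 18998/3 ≈ 6332.7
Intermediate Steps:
q = 18868/3 (q = -1/3*(-18868) = 18868/3 ≈ 6289.3)
w(U) = -126 (w(U) = -36 + 9*(-10) = -36 - 90 = -126)
y(F) = -130/3 (y(F) = -4/3 + (1/3)*(-126) = -4/3 - 42 = -130/3)
q - y(194) = 18868/3 - 1*(-130/3) = 18868/3 + 130/3 = 18998/3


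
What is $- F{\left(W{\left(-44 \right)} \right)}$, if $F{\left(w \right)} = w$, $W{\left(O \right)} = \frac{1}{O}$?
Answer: $\frac{1}{44} \approx 0.022727$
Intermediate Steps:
$- F{\left(W{\left(-44 \right)} \right)} = - \frac{1}{-44} = \left(-1\right) \left(- \frac{1}{44}\right) = \frac{1}{44}$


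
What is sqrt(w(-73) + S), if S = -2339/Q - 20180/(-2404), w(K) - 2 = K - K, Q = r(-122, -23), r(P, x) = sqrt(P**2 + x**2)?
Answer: sqrt(891908565600343 - 13021659779407*sqrt(15413))/9263213 ≈ 2.9062*I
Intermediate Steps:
Q = sqrt(15413) (Q = sqrt((-122)**2 + (-23)**2) = sqrt(14884 + 529) = sqrt(15413) ≈ 124.15)
w(K) = 2 (w(K) = 2 + (K - K) = 2 + 0 = 2)
S = 5045/601 - 2339*sqrt(15413)/15413 (S = -2339*sqrt(15413)/15413 - 20180/(-2404) = -2339*sqrt(15413)/15413 - 20180*(-1/2404) = -2339*sqrt(15413)/15413 + 5045/601 = 5045/601 - 2339*sqrt(15413)/15413 ≈ -10.446)
sqrt(w(-73) + S) = sqrt(2 + (5045/601 - 2339*sqrt(15413)/15413)) = sqrt(6247/601 - 2339*sqrt(15413)/15413)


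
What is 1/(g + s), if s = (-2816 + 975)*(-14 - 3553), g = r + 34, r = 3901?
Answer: 1/6570782 ≈ 1.5219e-7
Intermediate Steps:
g = 3935 (g = 3901 + 34 = 3935)
s = 6566847 (s = -1841*(-3567) = 6566847)
1/(g + s) = 1/(3935 + 6566847) = 1/6570782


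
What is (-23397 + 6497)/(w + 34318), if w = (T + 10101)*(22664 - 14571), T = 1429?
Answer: -4225/23336652 ≈ -0.00018105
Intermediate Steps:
w = 93312290 (w = (1429 + 10101)*(22664 - 14571) = 11530*8093 = 93312290)
(-23397 + 6497)/(w + 34318) = (-23397 + 6497)/(93312290 + 34318) = -16900/93346608 = -16900*1/93346608 = -4225/23336652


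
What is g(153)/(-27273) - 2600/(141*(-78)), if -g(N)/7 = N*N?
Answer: 24013783/3845493 ≈ 6.2447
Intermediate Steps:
g(N) = -7*N**2 (g(N) = -7*N*N = -7*N**2)
g(153)/(-27273) - 2600/(141*(-78)) = -7*153**2/(-27273) - 2600/(141*(-78)) = -7*23409*(-1/27273) - 2600/(-10998) = -163863*(-1/27273) - 2600*(-1/10998) = 54621/9091 + 100/423 = 24013783/3845493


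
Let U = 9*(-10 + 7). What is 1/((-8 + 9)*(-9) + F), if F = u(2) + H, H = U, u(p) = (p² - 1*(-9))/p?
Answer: -2/59 ≈ -0.033898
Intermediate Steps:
U = -27 (U = 9*(-3) = -27)
u(p) = (9 + p²)/p (u(p) = (p² + 9)/p = (9 + p²)/p)
H = -27
F = -41/2 (F = (2 + 9/2) - 27 = 13/2 - 27 = -41/2 ≈ -20.500)
1/((-8 + 9)*(-9) + F) = 1/((-8 + 9)*(-9) - 41/2) = 1/(1*(-9) - 41/2) = 1/(-9 - 41/2) = 1/(-59/2) = -2/59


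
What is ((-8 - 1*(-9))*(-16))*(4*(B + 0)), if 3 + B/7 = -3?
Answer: 2688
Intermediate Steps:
B = -42 (B = -21 + 7*(-3) = -21 - 21 = -42)
((-8 - 1*(-9))*(-16))*(4*(B + 0)) = ((-8 - 1*(-9))*(-16))*(4*(-42 + 0)) = ((-8 + 9)*(-16))*(4*(-42)) = (1*(-16))*(-168) = -16*(-168) = 2688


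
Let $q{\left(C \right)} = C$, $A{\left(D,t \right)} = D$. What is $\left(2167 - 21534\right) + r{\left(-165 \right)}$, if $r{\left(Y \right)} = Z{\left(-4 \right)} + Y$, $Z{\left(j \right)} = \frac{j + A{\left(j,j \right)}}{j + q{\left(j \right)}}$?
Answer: $-19531$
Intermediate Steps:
$Z{\left(j \right)} = 1$ ($Z{\left(j \right)} = \frac{j + j}{j + j} = \frac{2 j}{2 j} = 2 j \frac{1}{2 j} = 1$)
$r{\left(Y \right)} = 1 + Y$
$\left(2167 - 21534\right) + r{\left(-165 \right)} = \left(2167 - 21534\right) + \left(1 - 165\right) = -19367 - 164 = -19531$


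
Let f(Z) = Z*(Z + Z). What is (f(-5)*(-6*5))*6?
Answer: -9000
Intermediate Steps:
f(Z) = 2*Z² (f(Z) = Z*(2*Z) = 2*Z²)
(f(-5)*(-6*5))*6 = ((2*(-5)²)*(-6*5))*6 = ((2*25)*(-30))*6 = (50*(-30))*6 = -1500*6 = -9000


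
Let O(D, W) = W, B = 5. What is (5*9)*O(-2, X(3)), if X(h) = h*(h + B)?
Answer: 1080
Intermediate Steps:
X(h) = h*(5 + h) (X(h) = h*(h + 5) = h*(5 + h))
(5*9)*O(-2, X(3)) = (5*9)*(3*(5 + 3)) = 45*(3*8) = 45*24 = 1080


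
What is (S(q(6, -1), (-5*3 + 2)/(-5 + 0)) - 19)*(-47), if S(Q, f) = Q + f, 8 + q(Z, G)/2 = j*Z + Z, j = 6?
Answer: -12126/5 ≈ -2425.2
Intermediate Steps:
q(Z, G) = -16 + 14*Z (q(Z, G) = -16 + 2*(6*Z + Z) = -16 + 2*(7*Z) = -16 + 14*Z)
(S(q(6, -1), (-5*3 + 2)/(-5 + 0)) - 19)*(-47) = (((-16 + 14*6) + (-5*3 + 2)/(-5 + 0)) - 19)*(-47) = (((-16 + 84) + (-15 + 2)/(-5)) - 19)*(-47) = ((68 - 13*(-⅕)) - 19)*(-47) = ((68 + 13/5) - 19)*(-47) = (353/5 - 19)*(-47) = (258/5)*(-47) = -12126/5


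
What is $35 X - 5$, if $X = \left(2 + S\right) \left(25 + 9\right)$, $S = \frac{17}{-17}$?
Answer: $1185$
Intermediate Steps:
$S = -1$ ($S = 17 \left(- \frac{1}{17}\right) = -1$)
$X = 34$ ($X = \left(2 - 1\right) \left(25 + 9\right) = 1 \cdot 34 = 34$)
$35 X - 5 = 35 \cdot 34 - 5 = 1190 - 5 = 1185$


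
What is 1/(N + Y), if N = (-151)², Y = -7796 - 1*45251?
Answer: -1/30246 ≈ -3.3062e-5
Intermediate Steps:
Y = -53047 (Y = -7796 - 45251 = -53047)
N = 22801
1/(N + Y) = 1/(22801 - 53047) = 1/(-30246) = -1/30246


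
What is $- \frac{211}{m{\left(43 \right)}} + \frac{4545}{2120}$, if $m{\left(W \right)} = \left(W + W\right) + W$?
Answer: $\frac{27797}{54696} \approx 0.50821$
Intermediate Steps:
$m{\left(W \right)} = 3 W$ ($m{\left(W \right)} = 2 W + W = 3 W$)
$- \frac{211}{m{\left(43 \right)}} + \frac{4545}{2120} = - \frac{211}{3 \cdot 43} + \frac{4545}{2120} = - \frac{211}{129} + 4545 \cdot \frac{1}{2120} = \left(-211\right) \frac{1}{129} + \frac{909}{424} = - \frac{211}{129} + \frac{909}{424} = \frac{27797}{54696}$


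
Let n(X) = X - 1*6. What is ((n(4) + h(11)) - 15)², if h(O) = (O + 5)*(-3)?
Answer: 4225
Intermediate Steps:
n(X) = -6 + X (n(X) = X - 6 = -6 + X)
h(O) = -15 - 3*O (h(O) = (5 + O)*(-3) = -15 - 3*O)
((n(4) + h(11)) - 15)² = (((-6 + 4) + (-15 - 3*11)) - 15)² = ((-2 + (-15 - 33)) - 15)² = ((-2 - 48) - 15)² = (-50 - 15)² = (-65)² = 4225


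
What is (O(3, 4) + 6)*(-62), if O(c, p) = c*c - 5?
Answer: -620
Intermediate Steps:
O(c, p) = -5 + c**2 (O(c, p) = c**2 - 5 = -5 + c**2)
(O(3, 4) + 6)*(-62) = ((-5 + 3**2) + 6)*(-62) = ((-5 + 9) + 6)*(-62) = (4 + 6)*(-62) = 10*(-62) = -620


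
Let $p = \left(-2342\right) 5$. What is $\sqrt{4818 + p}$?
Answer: $2 i \sqrt{1723} \approx 83.018 i$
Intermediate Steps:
$p = -11710$
$\sqrt{4818 + p} = \sqrt{4818 - 11710} = \sqrt{-6892} = 2 i \sqrt{1723}$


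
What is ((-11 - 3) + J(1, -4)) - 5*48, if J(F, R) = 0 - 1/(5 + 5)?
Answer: -2541/10 ≈ -254.10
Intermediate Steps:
J(F, R) = -⅒ (J(F, R) = 0 - 1/10 = 0 - 1*⅒ = 0 - ⅒ = -⅒)
((-11 - 3) + J(1, -4)) - 5*48 = ((-11 - 3) - ⅒) - 5*48 = (-14 - ⅒) - 240 = -141/10 - 240 = -2541/10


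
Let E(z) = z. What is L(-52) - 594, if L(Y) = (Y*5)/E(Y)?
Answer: -589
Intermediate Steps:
L(Y) = 5 (L(Y) = (Y*5)/Y = (5*Y)/Y = 5)
L(-52) - 594 = 5 - 594 = -589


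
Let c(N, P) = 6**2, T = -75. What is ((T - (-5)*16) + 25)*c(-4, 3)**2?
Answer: 38880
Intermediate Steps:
c(N, P) = 36
((T - (-5)*16) + 25)*c(-4, 3)**2 = ((-75 - (-5)*16) + 25)*36**2 = ((-75 - 1*(-80)) + 25)*1296 = ((-75 + 80) + 25)*1296 = (5 + 25)*1296 = 30*1296 = 38880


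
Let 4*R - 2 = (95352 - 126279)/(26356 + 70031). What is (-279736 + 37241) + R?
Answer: -31164433471/128516 ≈ -2.4249e+5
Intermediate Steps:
R = 53949/128516 (R = ½ + ((95352 - 126279)/(26356 + 70031))/4 = ½ + (-30927/96387)/4 = ½ + (-30927*1/96387)/4 = ½ + (¼)*(-10309/32129) = ½ - 10309/128516 = 53949/128516 ≈ 0.41978)
(-279736 + 37241) + R = (-279736 + 37241) + 53949/128516 = -242495 + 53949/128516 = -31164433471/128516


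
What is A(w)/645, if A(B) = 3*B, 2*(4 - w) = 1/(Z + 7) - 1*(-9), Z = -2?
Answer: -3/1075 ≈ -0.0027907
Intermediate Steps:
w = -⅗ (w = 4 - (1/(-2 + 7) - 1*(-9))/2 = 4 - (1/5 + 9)/2 = 4 - (⅕ + 9)/2 = 4 - ½*46/5 = 4 - 23/5 = -⅗ ≈ -0.60000)
A(w)/645 = (3*(-⅗))/645 = -9/5*1/645 = -3/1075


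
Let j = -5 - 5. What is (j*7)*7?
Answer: -490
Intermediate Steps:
j = -10 (j = -5 - 1*5 = -5 - 5 = -10)
(j*7)*7 = -10*7*7 = -70*7 = -490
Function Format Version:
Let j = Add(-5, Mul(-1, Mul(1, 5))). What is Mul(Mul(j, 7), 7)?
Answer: -490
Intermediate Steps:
j = -10 (j = Add(-5, Mul(-1, 5)) = Add(-5, -5) = -10)
Mul(Mul(j, 7), 7) = Mul(Mul(-10, 7), 7) = Mul(-70, 7) = -490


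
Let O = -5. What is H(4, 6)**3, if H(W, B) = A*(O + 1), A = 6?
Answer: -13824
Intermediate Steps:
H(W, B) = -24 (H(W, B) = 6*(-5 + 1) = 6*(-4) = -24)
H(4, 6)**3 = (-24)**3 = -13824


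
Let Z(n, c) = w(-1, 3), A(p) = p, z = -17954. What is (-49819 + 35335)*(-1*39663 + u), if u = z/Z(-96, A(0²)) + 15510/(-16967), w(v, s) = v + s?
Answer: 254329915080/361 ≈ 7.0452e+8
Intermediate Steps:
w(v, s) = s + v
Z(n, c) = 2 (Z(n, c) = 3 - 1 = 2)
u = -3241027/361 (u = -17954/2 + 15510/(-16967) = -17954*½ + 15510*(-1/16967) = -8977 - 330/361 = -3241027/361 ≈ -8977.9)
(-49819 + 35335)*(-1*39663 + u) = (-49819 + 35335)*(-1*39663 - 3241027/361) = -14484*(-39663 - 3241027/361) = -14484*(-17559370/361) = 254329915080/361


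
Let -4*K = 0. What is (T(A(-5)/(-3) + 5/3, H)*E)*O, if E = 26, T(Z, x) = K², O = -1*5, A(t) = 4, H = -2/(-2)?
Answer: 0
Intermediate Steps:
K = 0 (K = -¼*0 = 0)
H = 1 (H = -2*(-½) = 1)
O = -5
T(Z, x) = 0 (T(Z, x) = 0² = 0)
(T(A(-5)/(-3) + 5/3, H)*E)*O = (0*26)*(-5) = 0*(-5) = 0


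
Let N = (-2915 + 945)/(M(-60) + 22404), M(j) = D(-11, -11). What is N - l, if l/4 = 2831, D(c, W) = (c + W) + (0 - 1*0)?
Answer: -126727869/11191 ≈ -11324.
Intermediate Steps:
D(c, W) = W + c (D(c, W) = (W + c) + (0 + 0) = (W + c) + 0 = W + c)
M(j) = -22 (M(j) = -11 - 11 = -22)
l = 11324 (l = 4*2831 = 11324)
N = -985/11191 (N = (-2915 + 945)/(-22 + 22404) = -1970/22382 = -1970*1/22382 = -985/11191 ≈ -0.088017)
N - l = -985/11191 - 1*11324 = -985/11191 - 11324 = -126727869/11191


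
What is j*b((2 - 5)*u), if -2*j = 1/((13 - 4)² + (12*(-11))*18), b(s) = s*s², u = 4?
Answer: -32/85 ≈ -0.37647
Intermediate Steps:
b(s) = s³
j = 1/4590 (j = -1/(2*((13 - 4)² + (12*(-11))*18)) = -1/(2*(9² - 132*18)) = -1/(2*(81 - 2376)) = -½/(-2295) = -½*(-1/2295) = 1/4590 ≈ 0.00021786)
j*b((2 - 5)*u) = ((2 - 5)*4)³/4590 = (-3*4)³/4590 = (1/4590)*(-12)³ = (1/4590)*(-1728) = -32/85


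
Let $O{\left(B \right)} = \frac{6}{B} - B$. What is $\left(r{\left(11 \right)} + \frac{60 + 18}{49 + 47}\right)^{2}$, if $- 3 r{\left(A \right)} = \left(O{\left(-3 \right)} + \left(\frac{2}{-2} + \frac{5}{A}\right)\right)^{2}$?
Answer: $\frac{18653761}{33732864} \approx 0.55299$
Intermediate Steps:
$O{\left(B \right)} = - B + \frac{6}{B}$
$r{\left(A \right)} = - \frac{25}{3 A^{2}}$ ($r{\left(A \right)} = - \frac{\left(\left(\left(-1\right) \left(-3\right) + \frac{6}{-3}\right) + \left(\frac{2}{-2} + \frac{5}{A}\right)\right)^{2}}{3} = - \frac{\left(\left(3 + 6 \left(- \frac{1}{3}\right)\right) + \left(2 \left(- \frac{1}{2}\right) + \frac{5}{A}\right)\right)^{2}}{3} = - \frac{\left(\left(3 - 2\right) - \left(1 - \frac{5}{A}\right)\right)^{2}}{3} = - \frac{\left(1 - \left(1 - \frac{5}{A}\right)\right)^{2}}{3} = - \frac{\left(\frac{5}{A}\right)^{2}}{3} = - \frac{25 \frac{1}{A^{2}}}{3} = - \frac{25}{3 A^{2}}$)
$\left(r{\left(11 \right)} + \frac{60 + 18}{49 + 47}\right)^{2} = \left(- \frac{25}{3 \cdot 121} + \frac{60 + 18}{49 + 47}\right)^{2} = \left(\left(- \frac{25}{3}\right) \frac{1}{121} + \frac{78}{96}\right)^{2} = \left(- \frac{25}{363} + 78 \cdot \frac{1}{96}\right)^{2} = \left(- \frac{25}{363} + \frac{13}{16}\right)^{2} = \left(\frac{4319}{5808}\right)^{2} = \frac{18653761}{33732864}$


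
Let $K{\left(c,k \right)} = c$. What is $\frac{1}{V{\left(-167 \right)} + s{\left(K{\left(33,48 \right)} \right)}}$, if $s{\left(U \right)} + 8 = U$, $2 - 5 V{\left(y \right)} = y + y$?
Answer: $\frac{5}{461} \approx 0.010846$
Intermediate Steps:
$V{\left(y \right)} = \frac{2}{5} - \frac{2 y}{5}$ ($V{\left(y \right)} = \frac{2}{5} - \frac{y + y}{5} = \frac{2}{5} - \frac{2 y}{5}$)
$s{\left(U \right)} = -8 + U$
$\frac{1}{V{\left(-167 \right)} + s{\left(K{\left(33,48 \right)} \right)}} = \frac{1}{\left(\frac{2}{5} - - \frac{334}{5}\right) + \left(-8 + 33\right)} = \frac{1}{\left(\frac{2}{5} + \frac{334}{5}\right) + 25} = \frac{1}{\frac{336}{5} + 25} = \frac{1}{\frac{461}{5}} = \frac{5}{461}$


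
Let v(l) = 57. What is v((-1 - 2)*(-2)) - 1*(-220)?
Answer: 277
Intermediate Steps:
v((-1 - 2)*(-2)) - 1*(-220) = 57 - 1*(-220) = 57 + 220 = 277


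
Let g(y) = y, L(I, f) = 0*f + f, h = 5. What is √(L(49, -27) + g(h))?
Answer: I*√22 ≈ 4.6904*I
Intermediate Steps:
L(I, f) = f (L(I, f) = 0 + f = f)
√(L(49, -27) + g(h)) = √(-27 + 5) = √(-22) = I*√22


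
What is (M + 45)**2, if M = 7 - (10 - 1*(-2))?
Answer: 1600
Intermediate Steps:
M = -5 (M = 7 - (10 + 2) = 7 - 1*12 = 7 - 12 = -5)
(M + 45)**2 = (-5 + 45)**2 = 40**2 = 1600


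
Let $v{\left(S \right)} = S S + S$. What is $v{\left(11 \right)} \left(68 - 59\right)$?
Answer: $1188$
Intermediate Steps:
$v{\left(S \right)} = S + S^{2}$ ($v{\left(S \right)} = S^{2} + S = S + S^{2}$)
$v{\left(11 \right)} \left(68 - 59\right) = 11 \left(1 + 11\right) \left(68 - 59\right) = 11 \cdot 12 \cdot 9 = 132 \cdot 9 = 1188$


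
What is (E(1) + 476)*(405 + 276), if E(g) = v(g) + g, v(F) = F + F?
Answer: 326199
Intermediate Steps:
v(F) = 2*F
E(g) = 3*g (E(g) = 2*g + g = 3*g)
(E(1) + 476)*(405 + 276) = (3*1 + 476)*(405 + 276) = (3 + 476)*681 = 479*681 = 326199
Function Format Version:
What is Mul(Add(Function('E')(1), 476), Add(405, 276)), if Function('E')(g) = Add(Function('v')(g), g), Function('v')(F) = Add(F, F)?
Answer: 326199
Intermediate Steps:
Function('v')(F) = Mul(2, F)
Function('E')(g) = Mul(3, g) (Function('E')(g) = Add(Mul(2, g), g) = Mul(3, g))
Mul(Add(Function('E')(1), 476), Add(405, 276)) = Mul(Add(Mul(3, 1), 476), Add(405, 276)) = Mul(Add(3, 476), 681) = Mul(479, 681) = 326199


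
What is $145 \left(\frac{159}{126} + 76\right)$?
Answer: $\frac{470525}{42} \approx 11203.0$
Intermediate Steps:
$145 \left(\frac{159}{126} + 76\right) = 145 \left(159 \cdot \frac{1}{126} + 76\right) = 145 \left(\frac{53}{42} + 76\right) = 145 \cdot \frac{3245}{42} = \frac{470525}{42}$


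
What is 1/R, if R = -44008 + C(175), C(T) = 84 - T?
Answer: -1/44099 ≈ -2.2676e-5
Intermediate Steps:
R = -44099 (R = -44008 + (84 - 1*175) = -44008 + (84 - 175) = -44008 - 91 = -44099)
1/R = 1/(-44099) = -1/44099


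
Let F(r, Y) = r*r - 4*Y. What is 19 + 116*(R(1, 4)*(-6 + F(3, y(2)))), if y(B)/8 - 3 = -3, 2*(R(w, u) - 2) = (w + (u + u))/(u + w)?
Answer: 5141/5 ≈ 1028.2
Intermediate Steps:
R(w, u) = 2 + (w + 2*u)/(2*(u + w)) (R(w, u) = 2 + ((w + (u + u))/(u + w))/2 = 2 + ((w + 2*u)/(u + w))/2 = 2 + (w + 2*u)/(2*(u + w)))
y(B) = 0 (y(B) = 24 + 8*(-3) = 24 - 24 = 0)
F(r, Y) = r² - 4*Y
19 + 116*(R(1, 4)*(-6 + F(3, y(2)))) = 19 + 116*(((3*4 + (5/2)*1)/(4 + 1))*(-6 + (3² - 4*0))) = 19 + 116*(((12 + 5/2)/5)*(-6 + (9 + 0))) = 19 + 116*(((⅕)*(29/2))*(-6 + 9)) = 19 + 116*((29/10)*3) = 19 + 116*(87/10) = 19 + 5046/5 = 5141/5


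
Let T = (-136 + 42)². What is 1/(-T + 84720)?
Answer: 1/75884 ≈ 1.3178e-5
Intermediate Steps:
T = 8836 (T = (-94)² = 8836)
1/(-T + 84720) = 1/(-1*8836 + 84720) = 1/(-8836 + 84720) = 1/75884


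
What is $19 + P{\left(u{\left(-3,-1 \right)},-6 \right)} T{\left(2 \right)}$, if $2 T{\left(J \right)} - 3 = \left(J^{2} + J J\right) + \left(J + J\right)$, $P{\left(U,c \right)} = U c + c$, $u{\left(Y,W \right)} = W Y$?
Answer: $-161$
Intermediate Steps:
$P{\left(U,c \right)} = c + U c$
$T{\left(J \right)} = \frac{3}{2} + J + J^{2}$ ($T{\left(J \right)} = \frac{3}{2} + \frac{\left(J^{2} + J J\right) + \left(J + J\right)}{2} = \frac{3}{2} + \frac{\left(J^{2} + J^{2}\right) + 2 J}{2} = \frac{3}{2} + \frac{2 J^{2} + 2 J}{2} = \frac{3}{2} + \frac{2 J + 2 J^{2}}{2} = \frac{3}{2} + \left(J + J^{2}\right) = \frac{3}{2} + J + J^{2}$)
$19 + P{\left(u{\left(-3,-1 \right)},-6 \right)} T{\left(2 \right)} = 19 + - 6 \left(1 - -3\right) \left(\frac{3}{2} + 2 + 2^{2}\right) = 19 + - 6 \left(1 + 3\right) \left(\frac{3}{2} + 2 + 4\right) = 19 + \left(-6\right) 4 \cdot \frac{15}{2} = 19 - 180 = -161$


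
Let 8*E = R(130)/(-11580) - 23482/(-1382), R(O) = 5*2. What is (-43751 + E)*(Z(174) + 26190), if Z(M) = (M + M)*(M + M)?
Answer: -6875072798102313/1066904 ≈ -6.4440e+9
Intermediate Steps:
Z(M) = 4*M**2 (Z(M) = (2*M)*(2*M) = 4*M**2)
R(O) = 10
E = 13595387/6401424 (E = (10/(-11580) - 23482/(-1382))/8 = (10*(-1/11580) - 23482*(-1/1382))/8 = (-1/1158 + 11741/691)/8 = (1/8)*(13595387/800178) = 13595387/6401424 ≈ 2.1238)
(-43751 + E)*(Z(174) + 26190) = (-43751 + 13595387/6401424)*(4*174**2 + 26190) = -280055106037*(4*30276 + 26190)/6401424 = -280055106037*(121104 + 26190)/6401424 = -280055106037/6401424*147294 = -6875072798102313/1066904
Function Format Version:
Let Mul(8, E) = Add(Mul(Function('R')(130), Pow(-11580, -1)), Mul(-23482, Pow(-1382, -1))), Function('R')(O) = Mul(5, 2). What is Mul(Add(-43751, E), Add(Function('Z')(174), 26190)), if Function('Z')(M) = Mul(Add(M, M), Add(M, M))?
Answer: Rational(-6875072798102313, 1066904) ≈ -6.4440e+9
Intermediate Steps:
Function('Z')(M) = Mul(4, Pow(M, 2)) (Function('Z')(M) = Mul(Mul(2, M), Mul(2, M)) = Mul(4, Pow(M, 2)))
Function('R')(O) = 10
E = Rational(13595387, 6401424) (E = Mul(Rational(1, 8), Add(Mul(10, Pow(-11580, -1)), Mul(-23482, Pow(-1382, -1)))) = Mul(Rational(1, 8), Add(Mul(10, Rational(-1, 11580)), Mul(-23482, Rational(-1, 1382)))) = Mul(Rational(1, 8), Add(Rational(-1, 1158), Rational(11741, 691))) = Mul(Rational(1, 8), Rational(13595387, 800178)) = Rational(13595387, 6401424) ≈ 2.1238)
Mul(Add(-43751, E), Add(Function('Z')(174), 26190)) = Mul(Add(-43751, Rational(13595387, 6401424)), Add(Mul(4, Pow(174, 2)), 26190)) = Mul(Rational(-280055106037, 6401424), Add(Mul(4, 30276), 26190)) = Mul(Rational(-280055106037, 6401424), Add(121104, 26190)) = Mul(Rational(-280055106037, 6401424), 147294) = Rational(-6875072798102313, 1066904)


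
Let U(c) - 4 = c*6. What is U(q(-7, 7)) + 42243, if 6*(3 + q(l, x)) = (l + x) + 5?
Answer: 42234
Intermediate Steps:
q(l, x) = -13/6 + l/6 + x/6 (q(l, x) = -3 + ((l + x) + 5)/6 = -3 + (5 + l + x)/6 = -3 + (⅚ + l/6 + x/6) = -13/6 + l/6 + x/6)
U(c) = 4 + 6*c (U(c) = 4 + c*6 = 4 + 6*c)
U(q(-7, 7)) + 42243 = (4 + 6*(-13/6 + (⅙)*(-7) + (⅙)*7)) + 42243 = (4 + 6*(-13/6 - 7/6 + 7/6)) + 42243 = (4 + 6*(-13/6)) + 42243 = (4 - 13) + 42243 = -9 + 42243 = 42234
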